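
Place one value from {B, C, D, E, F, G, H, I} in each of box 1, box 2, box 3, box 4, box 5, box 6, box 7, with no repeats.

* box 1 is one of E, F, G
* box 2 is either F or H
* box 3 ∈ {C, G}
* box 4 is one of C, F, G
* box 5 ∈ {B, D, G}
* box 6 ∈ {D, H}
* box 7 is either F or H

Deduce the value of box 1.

E

Among the 7 variables, B fits only box 5 (and all 7 values in {B, C, D, E, F, G, H} must be used), so box 5 = B.
Among the 6 still-open variables, D fits only box 6 (and all 6 values in {C, D, E, F, G, H} must be used), so box 6 = D.
The 5 still-open variables draw from only 5 values {C, E, F, G, H}, so each is used; only box 1 can be E, hence box 1 = E.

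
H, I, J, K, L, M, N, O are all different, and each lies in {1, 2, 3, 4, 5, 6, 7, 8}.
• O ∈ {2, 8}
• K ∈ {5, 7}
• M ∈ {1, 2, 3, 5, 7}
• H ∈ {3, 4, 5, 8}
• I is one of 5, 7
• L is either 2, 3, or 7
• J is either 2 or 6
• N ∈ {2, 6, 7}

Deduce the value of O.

8

The 8 variables draw from only 8 values {1, 2, 3, 4, 5, 6, 7, 8}, so each is used; only M can be 1, hence M = 1.
The 7 still-open variables together cover exactly {2, 3, 4, 5, 6, 7, 8} — 7 values for 7 variables — and 4 appears only in H's list, so H = 4.
The 6 still-open variables draw from only 6 values {2, 3, 5, 6, 7, 8}, so each is used; only L can be 3, hence L = 3.
The 5 still-open variables draw from only 5 values {2, 5, 6, 7, 8}, so each is used; only O can be 8, hence O = 8.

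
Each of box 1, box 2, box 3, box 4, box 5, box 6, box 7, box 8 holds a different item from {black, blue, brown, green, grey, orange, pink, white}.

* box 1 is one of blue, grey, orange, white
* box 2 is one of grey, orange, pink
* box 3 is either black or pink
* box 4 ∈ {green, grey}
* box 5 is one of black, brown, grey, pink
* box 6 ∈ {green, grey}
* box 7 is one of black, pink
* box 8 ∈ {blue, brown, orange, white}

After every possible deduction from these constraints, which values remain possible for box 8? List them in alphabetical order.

box 3 and box 7 between them cover only {black, pink} — a naked pair. Remove those values from box 2, box 5.
box 4 and box 6 share exactly the 2 values {green, grey}; by pigeonhole those values go to them, so strike green, grey from box 1, box 2, box 5.
box 2 must be orange (only option left). Remove orange from box 1, box 8.
box 5 has just one choice, so box 5 = brown. Strike brown from box 8.
No further eliminations apply; box 8 can still be any of blue, white.

blue, white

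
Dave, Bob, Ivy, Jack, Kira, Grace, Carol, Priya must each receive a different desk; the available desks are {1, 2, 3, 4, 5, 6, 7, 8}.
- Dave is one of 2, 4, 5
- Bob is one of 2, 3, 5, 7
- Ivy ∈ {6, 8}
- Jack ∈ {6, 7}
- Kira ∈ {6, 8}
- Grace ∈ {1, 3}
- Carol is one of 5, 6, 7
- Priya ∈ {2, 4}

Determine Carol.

5

The 8 variables together cover exactly {1, 2, 3, 4, 5, 6, 7, 8} — 8 values for 8 variables — and 1 appears only in Grace's list, so Grace = 1.
The 7 still-open variables draw from only 7 values {2, 3, 4, 5, 6, 7, 8}, so each is used; only Bob can be 3, hence Bob = 3.
Ivy and Kira share exactly the 2 values {6, 8}; by pigeonhole those values go to them, so strike 6, 8 from Jack, Carol.
Jack must be 7 (only option left). Strike 7 from Carol.
So Carol = 5.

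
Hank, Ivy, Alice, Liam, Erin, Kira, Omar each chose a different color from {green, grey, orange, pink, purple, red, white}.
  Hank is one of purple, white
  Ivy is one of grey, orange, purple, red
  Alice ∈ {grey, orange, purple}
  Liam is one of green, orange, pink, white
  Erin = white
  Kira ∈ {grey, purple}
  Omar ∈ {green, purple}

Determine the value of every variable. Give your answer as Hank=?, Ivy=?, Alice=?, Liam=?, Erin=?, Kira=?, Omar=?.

Erin must be white (only option left). Eliminate white elsewhere: Hank, Liam.
Hank has just one choice, so Hank = purple. Eliminate purple elsewhere: Ivy, Alice, Kira, Omar.
That leaves Kira = grey. So Ivy, Alice can't be grey.
Omar must be green (only option left). Strike green from Liam.
That leaves Alice = orange. So Ivy, Liam can't be orange.
Liam's domain is down to {pink}, so Liam = pink.
Ivy has just one choice, so Ivy = red.

Hank=purple, Ivy=red, Alice=orange, Liam=pink, Erin=white, Kira=grey, Omar=green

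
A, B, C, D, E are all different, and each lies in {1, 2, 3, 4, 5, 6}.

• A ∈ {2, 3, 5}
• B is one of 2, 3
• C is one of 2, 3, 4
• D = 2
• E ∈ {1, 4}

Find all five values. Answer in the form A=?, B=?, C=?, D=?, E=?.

A=5, B=3, C=4, D=2, E=1

D's domain is down to {2}, so D = 2. Strike 2 from A, B, C.
B's domain is down to {3}, so B = 3. So A, C can't be 3.
C's domain is down to {4}, so C = 4. Remove 4 from E.
E has just one choice, so E = 1.
A's domain is down to {5}, so A = 5.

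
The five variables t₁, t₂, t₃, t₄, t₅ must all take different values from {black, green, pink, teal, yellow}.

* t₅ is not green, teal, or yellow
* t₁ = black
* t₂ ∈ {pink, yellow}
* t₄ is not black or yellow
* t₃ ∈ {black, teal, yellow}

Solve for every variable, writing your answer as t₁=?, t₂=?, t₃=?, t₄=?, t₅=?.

t₁'s domain is down to {black}, so t₁ = black. Strike black from t₃, t₅.
t₅'s domain is down to {pink}, so t₅ = pink. So t₂, t₄ can't be pink.
t₂ has just one choice, so t₂ = yellow. Strike yellow from t₃.
t₃'s domain is down to {teal}, so t₃ = teal. So t₄ can't be teal.
t₄'s domain is down to {green}, so t₄ = green.

t₁=black, t₂=yellow, t₃=teal, t₄=green, t₅=pink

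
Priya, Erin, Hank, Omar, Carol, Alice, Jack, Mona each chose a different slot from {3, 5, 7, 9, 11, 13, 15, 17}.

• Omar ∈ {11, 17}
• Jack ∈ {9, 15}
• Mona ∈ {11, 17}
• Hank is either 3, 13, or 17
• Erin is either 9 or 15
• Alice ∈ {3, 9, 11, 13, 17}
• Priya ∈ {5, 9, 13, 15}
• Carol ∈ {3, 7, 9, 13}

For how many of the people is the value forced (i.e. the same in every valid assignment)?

The 8 variables draw from only 8 values {3, 5, 7, 9, 11, 13, 15, 17}, so each is used; only Priya can be 5, hence Priya = 5.
Among the 7 still-open variables, 7 fits only Carol (and all 7 values in {3, 7, 9, 11, 13, 15, 17} must be used), so Carol = 7.
Erin and Jack between them cover only {9, 15} — a naked pair. Remove those values from Alice.
The 2 variables Omar and Mona are confined to {11, 17}, which locks those values in; drop them from Hank, Alice.
Determined: Priya=5, Carol=7. The other people each still have more than one consistent value. That makes 2.

2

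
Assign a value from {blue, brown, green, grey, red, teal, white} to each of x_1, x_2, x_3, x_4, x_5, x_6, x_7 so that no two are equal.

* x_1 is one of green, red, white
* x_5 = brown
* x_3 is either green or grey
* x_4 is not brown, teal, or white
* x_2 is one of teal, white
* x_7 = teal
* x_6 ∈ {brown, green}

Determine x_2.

x_5 has just one choice, so x_5 = brown. Eliminate brown elsewhere: x_6.
x_6's domain is down to {green}, so x_6 = green. So x_1, x_3, x_4 can't be green.
x_7 has just one choice, so x_7 = teal. Remove teal from x_2.
So x_2 = white.

white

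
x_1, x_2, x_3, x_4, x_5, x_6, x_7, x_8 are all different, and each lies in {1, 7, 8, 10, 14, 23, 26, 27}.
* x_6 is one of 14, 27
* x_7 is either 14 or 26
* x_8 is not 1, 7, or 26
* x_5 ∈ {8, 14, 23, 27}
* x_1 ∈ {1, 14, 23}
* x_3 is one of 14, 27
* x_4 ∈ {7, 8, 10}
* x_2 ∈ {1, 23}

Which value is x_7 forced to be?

26

Among the 8 variables, 7 fits only x_4 (and all 8 values in {1, 7, 8, 10, 14, 23, 26, 27} must be used), so x_4 = 7.
The 7 still-open variables draw from only 7 values {1, 8, 10, 14, 23, 26, 27}, so each is used; only x_8 can be 10, hence x_8 = 10.
Among the 6 still-open variables, 8 fits only x_5 (and all 6 values in {1, 8, 14, 23, 26, 27} must be used), so x_5 = 8.
Among the 5 still-open variables, 26 fits only x_7 (and all 5 values in {1, 14, 23, 26, 27} must be used), so x_7 = 26.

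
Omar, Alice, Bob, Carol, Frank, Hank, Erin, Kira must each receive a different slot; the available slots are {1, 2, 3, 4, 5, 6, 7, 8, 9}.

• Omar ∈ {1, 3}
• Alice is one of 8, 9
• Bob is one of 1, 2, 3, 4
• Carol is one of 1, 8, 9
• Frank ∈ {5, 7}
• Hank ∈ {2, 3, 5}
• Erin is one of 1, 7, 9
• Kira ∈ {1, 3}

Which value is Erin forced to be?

7

The 8 variables together cover exactly {1, 2, 3, 4, 5, 7, 8, 9} — 8 values for 8 variables — and 4 appears only in Bob's list, so Bob = 4.
The 7 still-open variables together cover exactly {1, 2, 3, 5, 7, 8, 9} — 7 values for 7 variables — and 2 appears only in Hank's list, so Hank = 2.
The 6 still-open variables together cover exactly {1, 3, 5, 7, 8, 9} — 6 values for 6 variables — and 5 appears only in Frank's list, so Frank = 5.
The 5 still-open variables together cover exactly {1, 3, 7, 8, 9} — 5 values for 5 variables — and 7 appears only in Erin's list, so Erin = 7.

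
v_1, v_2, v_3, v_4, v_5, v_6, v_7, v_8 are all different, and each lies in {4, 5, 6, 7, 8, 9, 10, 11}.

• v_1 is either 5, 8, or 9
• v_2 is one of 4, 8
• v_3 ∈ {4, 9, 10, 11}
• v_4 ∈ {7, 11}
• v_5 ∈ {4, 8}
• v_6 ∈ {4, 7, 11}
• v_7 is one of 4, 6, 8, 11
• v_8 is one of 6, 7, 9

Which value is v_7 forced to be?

6

Among the 8 variables, 5 fits only v_1 (and all 8 values in {4, 5, 6, 7, 8, 9, 10, 11} must be used), so v_1 = 5.
Among the 7 still-open variables, 10 fits only v_3 (and all 7 values in {4, 6, 7, 8, 9, 10, 11} must be used), so v_3 = 10.
Among the 6 still-open variables, 9 fits only v_8 (and all 6 values in {4, 6, 7, 8, 9, 11} must be used), so v_8 = 9.
The 5 still-open variables together cover exactly {4, 6, 7, 8, 11} — 5 values for 5 variables — and 6 appears only in v_7's list, so v_7 = 6.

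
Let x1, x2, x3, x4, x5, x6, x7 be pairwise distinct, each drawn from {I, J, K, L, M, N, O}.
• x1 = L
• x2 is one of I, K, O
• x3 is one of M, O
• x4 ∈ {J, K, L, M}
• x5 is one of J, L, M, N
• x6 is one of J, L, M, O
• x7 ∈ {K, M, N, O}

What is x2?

I

x1 has just one choice, so x1 = L. So x4, x5, x6 can't be L.
Among the 6 still-open variables, I fits only x2 (and all 6 values in {I, J, K, M, N, O} must be used), so x2 = I.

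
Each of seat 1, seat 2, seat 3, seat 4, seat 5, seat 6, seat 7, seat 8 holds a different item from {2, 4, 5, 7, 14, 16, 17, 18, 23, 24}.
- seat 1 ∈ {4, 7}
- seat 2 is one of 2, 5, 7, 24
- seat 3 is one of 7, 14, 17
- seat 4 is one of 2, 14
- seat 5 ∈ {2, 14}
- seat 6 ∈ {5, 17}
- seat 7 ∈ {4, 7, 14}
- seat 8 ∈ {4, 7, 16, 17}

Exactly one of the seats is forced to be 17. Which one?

seat 3

The 8 variables together cover exactly {2, 4, 5, 7, 14, 16, 17, 24} — 8 values for 8 variables — and 16 appears only in seat 8's list, so seat 8 = 16.
The 7 still-open variables together cover exactly {2, 4, 5, 7, 14, 17, 24} — 7 values for 7 variables — and 24 appears only in seat 2's list, so seat 2 = 24.
The 6 still-open variables draw from only 6 values {2, 4, 5, 7, 14, 17}, so each is used; only seat 6 can be 5, hence seat 6 = 5.
Among the 5 still-open variables, 17 fits only seat 3 (and all 5 values in {2, 4, 7, 14, 17} must be used), so seat 3 = 17.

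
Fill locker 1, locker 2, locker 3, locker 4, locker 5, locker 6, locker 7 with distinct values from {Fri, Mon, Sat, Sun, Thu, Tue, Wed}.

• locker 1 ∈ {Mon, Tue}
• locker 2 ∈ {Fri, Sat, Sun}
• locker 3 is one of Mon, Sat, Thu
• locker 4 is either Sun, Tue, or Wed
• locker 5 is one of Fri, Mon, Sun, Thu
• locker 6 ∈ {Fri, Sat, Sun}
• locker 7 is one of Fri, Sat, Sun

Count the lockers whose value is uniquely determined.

The 7 variables draw from only 7 values {Fri, Mon, Sat, Sun, Thu, Tue, Wed}, so each is used; only locker 4 can be Wed, hence locker 4 = Wed.
The 6 still-open variables together cover exactly {Fri, Mon, Sat, Sun, Thu, Tue} — 6 values for 6 variables — and Tue appears only in locker 1's list, so locker 1 = Tue.
locker 2, locker 6, locker 7 between them cover only {Fri, Sat, Sun} — a naked triple. Remove those values from locker 3, locker 5.
Determined: locker 1=Tue, locker 4=Wed. The other lockers each still have more than one consistent value. That makes 2.

2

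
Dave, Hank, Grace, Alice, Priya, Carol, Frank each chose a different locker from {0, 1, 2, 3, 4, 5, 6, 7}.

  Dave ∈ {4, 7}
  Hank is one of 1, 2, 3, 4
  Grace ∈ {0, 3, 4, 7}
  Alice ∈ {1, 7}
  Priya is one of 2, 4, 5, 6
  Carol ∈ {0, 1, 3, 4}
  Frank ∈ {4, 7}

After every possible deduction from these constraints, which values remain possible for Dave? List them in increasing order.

Dave and Frank share exactly the 2 values {4, 7}; by pigeonhole those values go to them, so strike 4, 7 from Hank, Grace, Alice, Priya, Carol.
That leaves Alice = 1. Remove 1 from Hank, Carol.
Grace and Carol share exactly the 2 values {0, 3}; by pigeonhole those values go to them, so strike 0, 3 from Hank.
Hank has just one choice, so Hank = 2. So Priya can't be 2.
No further eliminations apply; Dave can still be any of 4, 7.

4, 7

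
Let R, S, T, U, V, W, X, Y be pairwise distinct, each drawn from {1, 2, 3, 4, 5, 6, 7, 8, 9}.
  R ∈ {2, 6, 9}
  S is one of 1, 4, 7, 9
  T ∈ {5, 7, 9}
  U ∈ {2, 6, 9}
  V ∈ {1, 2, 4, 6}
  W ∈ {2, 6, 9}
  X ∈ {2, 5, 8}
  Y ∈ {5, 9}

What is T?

7

The 8 variables together cover exactly {1, 2, 4, 5, 6, 7, 8, 9} — 8 values for 8 variables — and 8 appears only in X's list, so X = 8.
R, U, W share exactly the 3 values {2, 6, 9}; by pigeonhole those values go to them, so strike 2, 6, 9 from S, T, V, Y.
Y must be 5 (only option left). Eliminate 5 elsewhere: T.
So T = 7.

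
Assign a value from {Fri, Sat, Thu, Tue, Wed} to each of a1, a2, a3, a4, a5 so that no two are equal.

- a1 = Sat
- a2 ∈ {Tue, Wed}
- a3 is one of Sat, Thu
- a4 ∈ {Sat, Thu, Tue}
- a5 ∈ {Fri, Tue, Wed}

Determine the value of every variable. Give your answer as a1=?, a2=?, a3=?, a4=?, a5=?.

a1=Sat, a2=Wed, a3=Thu, a4=Tue, a5=Fri

a1 has just one choice, so a1 = Sat. Eliminate Sat elsewhere: a3, a4.
That leaves a3 = Thu. Eliminate Thu elsewhere: a4.
That leaves a4 = Tue. Eliminate Tue elsewhere: a2, a5.
a2 has just one choice, so a2 = Wed. Remove Wed from a5.
a5 must be Fri (only option left).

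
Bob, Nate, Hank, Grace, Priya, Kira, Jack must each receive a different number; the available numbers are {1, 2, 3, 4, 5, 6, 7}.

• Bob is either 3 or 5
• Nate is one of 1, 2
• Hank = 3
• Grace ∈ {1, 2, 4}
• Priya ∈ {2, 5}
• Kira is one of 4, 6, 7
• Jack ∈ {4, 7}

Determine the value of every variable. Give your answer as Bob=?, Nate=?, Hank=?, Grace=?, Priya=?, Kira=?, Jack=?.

Bob=5, Nate=1, Hank=3, Grace=4, Priya=2, Kira=6, Jack=7

Hank's domain is down to {3}, so Hank = 3. So Bob can't be 3.
Bob has just one choice, so Bob = 5. Remove 5 from Priya.
Priya's domain is down to {2}, so Priya = 2. Remove 2 from Nate, Grace.
That leaves Nate = 1. Eliminate 1 elsewhere: Grace.
That leaves Grace = 4. Strike 4 from Kira, Jack.
That leaves Jack = 7. So Kira can't be 7.
Kira must be 6 (only option left).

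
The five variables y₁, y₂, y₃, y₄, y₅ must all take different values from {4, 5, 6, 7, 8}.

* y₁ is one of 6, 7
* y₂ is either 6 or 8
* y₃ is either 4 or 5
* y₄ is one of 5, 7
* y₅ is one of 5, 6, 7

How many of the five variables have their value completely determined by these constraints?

2

The 5 variables draw from only 5 values {4, 5, 6, 7, 8}, so each is used; only y₃ can be 4, hence y₃ = 4.
Among the 4 still-open variables, 8 fits only y₂ (and all 4 values in {5, 6, 7, 8} must be used), so y₂ = 8.
Determined: y₂=8, y₃=4. The other variables each still have more than one consistent value. That makes 2.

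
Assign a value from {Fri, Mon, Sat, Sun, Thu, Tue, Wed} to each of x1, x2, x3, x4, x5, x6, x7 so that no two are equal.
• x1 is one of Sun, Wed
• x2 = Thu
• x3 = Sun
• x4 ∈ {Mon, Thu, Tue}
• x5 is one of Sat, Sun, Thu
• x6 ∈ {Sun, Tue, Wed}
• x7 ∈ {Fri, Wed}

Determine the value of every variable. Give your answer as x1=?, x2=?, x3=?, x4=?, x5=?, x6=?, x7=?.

x2 has just one choice, so x2 = Thu. Remove Thu from x4, x5.
That leaves x3 = Sun. Strike Sun from x1, x5, x6.
x5 must be Sat (only option left).
x1's domain is down to {Wed}, so x1 = Wed. Remove Wed from x6, x7.
That leaves x6 = Tue. Eliminate Tue elsewhere: x4.
x7's domain is down to {Fri}, so x7 = Fri.
x4's domain is down to {Mon}, so x4 = Mon.

x1=Wed, x2=Thu, x3=Sun, x4=Mon, x5=Sat, x6=Tue, x7=Fri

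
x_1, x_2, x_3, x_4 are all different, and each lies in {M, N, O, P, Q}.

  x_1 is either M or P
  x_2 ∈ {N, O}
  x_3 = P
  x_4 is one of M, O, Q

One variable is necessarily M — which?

x_3 must be P (only option left). Strike P from x_1.
So M goes to x_1.

x_1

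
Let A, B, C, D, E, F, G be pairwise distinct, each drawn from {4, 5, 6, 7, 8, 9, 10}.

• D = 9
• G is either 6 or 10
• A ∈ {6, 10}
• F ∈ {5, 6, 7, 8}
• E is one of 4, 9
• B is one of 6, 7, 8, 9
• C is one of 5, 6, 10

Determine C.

5

D's domain is down to {9}, so D = 9. Remove 9 from B, E.
That leaves E = 4.
A and G between them cover only {6, 10} — a naked pair. Remove those values from B, C, F.
So C = 5.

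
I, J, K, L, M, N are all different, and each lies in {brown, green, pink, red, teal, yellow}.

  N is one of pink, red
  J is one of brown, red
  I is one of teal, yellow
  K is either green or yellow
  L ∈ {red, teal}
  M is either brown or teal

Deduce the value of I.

yellow

Among the 6 variables, green fits only K (and all 6 values in {brown, green, pink, red, teal, yellow} must be used), so K = green.
The 5 still-open variables draw from only 5 values {brown, pink, red, teal, yellow}, so each is used; only N can be pink, hence N = pink.
The 4 still-open variables draw from only 4 values {brown, red, teal, yellow}, so each is used; only I can be yellow, hence I = yellow.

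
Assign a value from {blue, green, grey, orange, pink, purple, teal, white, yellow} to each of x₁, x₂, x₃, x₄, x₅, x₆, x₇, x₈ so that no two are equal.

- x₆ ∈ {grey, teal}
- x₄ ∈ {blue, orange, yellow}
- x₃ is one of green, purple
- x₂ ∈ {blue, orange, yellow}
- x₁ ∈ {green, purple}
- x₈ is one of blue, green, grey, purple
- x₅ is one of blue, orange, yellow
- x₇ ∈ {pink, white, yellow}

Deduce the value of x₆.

teal

x₁ and x₃ between them cover only {green, purple} — a naked pair. Remove those values from x₈.
x₂, x₄, x₅ between them cover only {blue, orange, yellow} — a naked triple. Remove those values from x₇, x₈.
That leaves x₈ = grey. Eliminate grey elsewhere: x₆.
So x₆ = teal.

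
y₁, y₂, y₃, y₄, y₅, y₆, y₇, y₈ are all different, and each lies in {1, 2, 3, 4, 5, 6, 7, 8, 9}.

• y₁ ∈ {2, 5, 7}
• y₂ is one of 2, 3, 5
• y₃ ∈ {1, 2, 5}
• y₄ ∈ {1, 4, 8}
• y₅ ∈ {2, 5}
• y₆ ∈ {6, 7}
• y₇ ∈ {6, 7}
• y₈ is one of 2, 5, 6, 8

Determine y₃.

Among the 8 variables, 3 fits only y₂ (and all 8 values in {1, 2, 3, 4, 5, 6, 7, 8} must be used), so y₂ = 3.
The 7 still-open variables together cover exactly {1, 2, 4, 5, 6, 7, 8} — 7 values for 7 variables — and 4 appears only in y₄'s list, so y₄ = 4.
The 6 still-open variables draw from only 6 values {1, 2, 5, 6, 7, 8}, so each is used; only y₃ can be 1, hence y₃ = 1.

1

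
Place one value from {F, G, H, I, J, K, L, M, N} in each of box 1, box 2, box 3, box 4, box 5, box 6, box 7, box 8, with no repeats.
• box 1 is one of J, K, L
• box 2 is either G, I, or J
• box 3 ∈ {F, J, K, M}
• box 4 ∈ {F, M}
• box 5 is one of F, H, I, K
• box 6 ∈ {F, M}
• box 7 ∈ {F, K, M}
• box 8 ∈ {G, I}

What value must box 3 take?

The 8 variables draw from only 8 values {F, G, H, I, J, K, L, M}, so each is used; only box 5 can be H, hence box 5 = H.
Among the 7 still-open variables, L fits only box 1 (and all 7 values in {F, G, I, J, K, L, M} must be used), so box 1 = L.
box 4 and box 6 between them cover only {F, M} — a naked pair. Remove those values from box 3, box 7.
That leaves box 7 = K. Remove K from box 3.
So box 3 = J.

J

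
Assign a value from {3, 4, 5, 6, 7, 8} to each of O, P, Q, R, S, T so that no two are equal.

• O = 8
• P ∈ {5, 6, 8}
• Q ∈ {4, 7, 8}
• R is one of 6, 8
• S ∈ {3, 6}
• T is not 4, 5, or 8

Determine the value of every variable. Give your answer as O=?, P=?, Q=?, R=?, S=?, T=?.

O=8, P=5, Q=4, R=6, S=3, T=7

O's domain is down to {8}, so O = 8. Remove 8 from P, Q, R.
R has just one choice, so R = 6. Remove 6 from P, S, T.
S has just one choice, so S = 3. Eliminate 3 elsewhere: T.
T must be 7 (only option left). Strike 7 from Q.
P has just one choice, so P = 5.
Q has just one choice, so Q = 4.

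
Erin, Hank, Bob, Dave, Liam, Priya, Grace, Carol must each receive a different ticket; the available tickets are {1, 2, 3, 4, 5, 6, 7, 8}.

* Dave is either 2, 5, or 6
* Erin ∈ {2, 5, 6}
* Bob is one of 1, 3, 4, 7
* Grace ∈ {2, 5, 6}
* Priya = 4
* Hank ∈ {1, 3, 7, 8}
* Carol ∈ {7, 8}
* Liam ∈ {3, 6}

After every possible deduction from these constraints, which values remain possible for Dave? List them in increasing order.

Priya has just one choice, so Priya = 4. Eliminate 4 elsewhere: Bob.
Erin, Dave, Grace share exactly the 3 values {2, 5, 6}; by pigeonhole those values go to them, so strike 2, 5, 6 from Liam.
That leaves Liam = 3. Eliminate 3 elsewhere: Hank, Bob.
No further eliminations apply; Dave can still be any of 2, 5, 6.

2, 5, 6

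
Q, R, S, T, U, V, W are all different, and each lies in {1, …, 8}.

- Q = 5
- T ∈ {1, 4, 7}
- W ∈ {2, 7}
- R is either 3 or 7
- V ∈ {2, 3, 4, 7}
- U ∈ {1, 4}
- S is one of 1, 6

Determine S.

Q has just one choice, so Q = 5.
Among the 6 still-open variables, 6 fits only S (and all 6 values in {1, 2, 3, 4, 6, 7} must be used), so S = 6.

6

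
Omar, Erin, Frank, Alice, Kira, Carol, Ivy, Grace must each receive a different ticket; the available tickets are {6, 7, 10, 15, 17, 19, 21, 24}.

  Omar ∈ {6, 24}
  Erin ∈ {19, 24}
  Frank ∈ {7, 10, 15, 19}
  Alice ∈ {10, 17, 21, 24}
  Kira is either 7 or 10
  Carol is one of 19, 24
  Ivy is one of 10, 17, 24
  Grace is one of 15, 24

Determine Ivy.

17

Among the 8 variables, 6 fits only Omar (and all 8 values in {6, 7, 10, 15, 17, 19, 21, 24} must be used), so Omar = 6.
Among the 7 still-open variables, 21 fits only Alice (and all 7 values in {7, 10, 15, 17, 19, 21, 24} must be used), so Alice = 21.
The 6 still-open variables draw from only 6 values {7, 10, 15, 17, 19, 24}, so each is used; only Ivy can be 17, hence Ivy = 17.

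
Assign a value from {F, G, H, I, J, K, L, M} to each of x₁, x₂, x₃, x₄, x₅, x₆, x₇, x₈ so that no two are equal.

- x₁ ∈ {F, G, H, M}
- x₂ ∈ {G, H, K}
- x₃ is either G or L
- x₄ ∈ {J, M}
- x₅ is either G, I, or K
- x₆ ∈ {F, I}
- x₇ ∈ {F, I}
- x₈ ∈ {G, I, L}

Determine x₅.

K

The 8 variables draw from only 8 values {F, G, H, I, J, K, L, M}, so each is used; only x₄ can be J, hence x₄ = J.
The 7 still-open variables draw from only 7 values {F, G, H, I, K, L, M}, so each is used; only x₁ can be M, hence x₁ = M.
The 6 still-open variables draw from only 6 values {F, G, H, I, K, L}, so each is used; only x₂ can be H, hence x₂ = H.
Among the 5 still-open variables, K fits only x₅ (and all 5 values in {F, G, I, K, L} must be used), so x₅ = K.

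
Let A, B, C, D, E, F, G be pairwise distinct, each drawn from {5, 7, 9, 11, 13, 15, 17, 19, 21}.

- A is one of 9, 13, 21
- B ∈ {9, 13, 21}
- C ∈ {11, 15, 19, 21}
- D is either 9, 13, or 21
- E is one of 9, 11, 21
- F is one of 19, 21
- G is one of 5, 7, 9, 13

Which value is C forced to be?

15

A, B, D share exactly the 3 values {9, 13, 21}; by pigeonhole those values go to them, so strike 9, 13, 21 from C, E, F, G.
That leaves E = 11. Strike 11 from C.
That leaves F = 19. Strike 19 from C.
So C = 15.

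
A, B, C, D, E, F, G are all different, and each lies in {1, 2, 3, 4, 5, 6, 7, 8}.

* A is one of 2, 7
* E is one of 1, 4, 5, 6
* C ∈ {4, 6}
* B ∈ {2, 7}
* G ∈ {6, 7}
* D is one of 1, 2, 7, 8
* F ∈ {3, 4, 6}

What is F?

3

A and B between them cover only {2, 7} — a naked pair. Remove those values from D, G.
G has just one choice, so G = 6. Eliminate 6 elsewhere: C, E, F.
That leaves C = 4. Eliminate 4 elsewhere: E, F.
So F = 3.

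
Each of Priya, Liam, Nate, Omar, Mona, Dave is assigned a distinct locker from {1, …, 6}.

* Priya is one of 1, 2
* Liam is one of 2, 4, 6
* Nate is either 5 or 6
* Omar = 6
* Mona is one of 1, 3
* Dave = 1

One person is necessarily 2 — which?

Omar has just one choice, so Omar = 6. So Liam, Nate can't be 6.
Dave must be 1 (only option left). So Priya, Mona can't be 1.
So 2 goes to Priya.

Priya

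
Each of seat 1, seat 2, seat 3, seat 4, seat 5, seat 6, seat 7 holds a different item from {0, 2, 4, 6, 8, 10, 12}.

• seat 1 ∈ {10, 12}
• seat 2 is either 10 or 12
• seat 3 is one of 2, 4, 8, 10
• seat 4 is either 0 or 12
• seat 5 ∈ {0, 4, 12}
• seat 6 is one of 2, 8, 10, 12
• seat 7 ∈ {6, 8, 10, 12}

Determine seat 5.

4

Among the 7 variables, 6 fits only seat 7 (and all 7 values in {0, 2, 4, 6, 8, 10, 12} must be used), so seat 7 = 6.
seat 1 and seat 2 between them cover only {10, 12} — a naked pair. Remove those values from seat 3, seat 4, seat 5, seat 6.
seat 4 has just one choice, so seat 4 = 0. Eliminate 0 elsewhere: seat 5.
So seat 5 = 4.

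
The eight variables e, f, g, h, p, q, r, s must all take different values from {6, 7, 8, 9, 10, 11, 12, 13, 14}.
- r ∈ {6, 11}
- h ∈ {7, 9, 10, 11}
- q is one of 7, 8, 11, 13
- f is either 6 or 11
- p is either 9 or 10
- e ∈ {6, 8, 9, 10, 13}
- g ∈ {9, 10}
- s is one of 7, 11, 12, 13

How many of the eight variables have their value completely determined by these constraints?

The 8 variables draw from only 8 values {6, 7, 8, 9, 10, 11, 12, 13}, so each is used; only s can be 12, hence s = 12.
f and r between them cover only {6, 11} — a naked pair. Remove those values from e, h, q.
g and p between them cover only {9, 10} — a naked pair. Remove those values from e, h.
h has just one choice, so h = 7. Remove 7 from q.
Determined: h=7, s=12. The other variables each still have more than one consistent value. That makes 2.

2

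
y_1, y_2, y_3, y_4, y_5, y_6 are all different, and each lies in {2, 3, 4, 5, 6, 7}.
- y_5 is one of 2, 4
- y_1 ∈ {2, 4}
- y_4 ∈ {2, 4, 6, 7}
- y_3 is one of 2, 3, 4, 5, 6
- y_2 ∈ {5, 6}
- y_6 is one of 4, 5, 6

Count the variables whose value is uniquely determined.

The 6 variables together cover exactly {2, 3, 4, 5, 6, 7} — 6 values for 6 variables — and 3 appears only in y_3's list, so y_3 = 3.
The 5 still-open variables draw from only 5 values {2, 4, 5, 6, 7}, so each is used; only y_4 can be 7, hence y_4 = 7.
y_1 and y_5 share exactly the 2 values {2, 4}; by pigeonhole those values go to them, so strike 2, 4 from y_6.
Determined: y_3=3, y_4=7. The other variables each still have more than one consistent value. That makes 2.

2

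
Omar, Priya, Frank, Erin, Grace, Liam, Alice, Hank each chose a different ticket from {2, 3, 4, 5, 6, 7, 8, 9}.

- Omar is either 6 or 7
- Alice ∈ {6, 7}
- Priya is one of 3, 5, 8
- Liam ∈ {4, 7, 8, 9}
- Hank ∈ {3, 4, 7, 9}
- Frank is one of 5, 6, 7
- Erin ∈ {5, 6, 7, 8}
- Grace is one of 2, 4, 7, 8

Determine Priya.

3

The 8 variables together cover exactly {2, 3, 4, 5, 6, 7, 8, 9} — 8 values for 8 variables — and 2 appears only in Grace's list, so Grace = 2.
Omar and Alice between them cover only {6, 7} — a naked pair. Remove those values from Frank, Erin, Liam, Hank.
Frank's domain is down to {5}, so Frank = 5. Remove 5 from Priya, Erin.
Erin has just one choice, so Erin = 8. Eliminate 8 elsewhere: Priya, Liam.
So Priya = 3.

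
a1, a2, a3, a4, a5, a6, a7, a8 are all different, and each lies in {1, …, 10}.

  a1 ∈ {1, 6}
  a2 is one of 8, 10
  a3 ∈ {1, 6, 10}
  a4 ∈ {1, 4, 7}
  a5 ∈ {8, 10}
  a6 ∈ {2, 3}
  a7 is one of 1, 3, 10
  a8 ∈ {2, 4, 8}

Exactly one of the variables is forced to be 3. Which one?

The 8 variables draw from only 8 values {1, 2, 3, 4, 6, 7, 8, 10}, so each is used; only a4 can be 7, hence a4 = 7.
Among the 7 still-open variables, 4 fits only a8 (and all 7 values in {1, 2, 3, 4, 6, 8, 10} must be used), so a8 = 4.
Among the 6 still-open variables, 2 fits only a6 (and all 6 values in {1, 2, 3, 6, 8, 10} must be used), so a6 = 2.
The 5 still-open variables together cover exactly {1, 3, 6, 8, 10} — 5 values for 5 variables — and 3 appears only in a7's list, so a7 = 3.

a7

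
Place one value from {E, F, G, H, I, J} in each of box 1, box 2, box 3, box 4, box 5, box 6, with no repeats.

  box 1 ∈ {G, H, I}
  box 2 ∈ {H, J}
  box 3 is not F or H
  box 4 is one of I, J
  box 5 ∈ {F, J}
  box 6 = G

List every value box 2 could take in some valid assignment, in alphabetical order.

H, J

box 6 has just one choice, so box 6 = G. Remove G from box 1, box 3.
Among the 5 still-open variables, E fits only box 3 (and all 5 values in {E, F, H, I, J} must be used), so box 3 = E.
The 4 still-open variables draw from only 4 values {F, H, I, J}, so each is used; only box 5 can be F, hence box 5 = F.
No further eliminations apply; box 2 can still be any of H, J.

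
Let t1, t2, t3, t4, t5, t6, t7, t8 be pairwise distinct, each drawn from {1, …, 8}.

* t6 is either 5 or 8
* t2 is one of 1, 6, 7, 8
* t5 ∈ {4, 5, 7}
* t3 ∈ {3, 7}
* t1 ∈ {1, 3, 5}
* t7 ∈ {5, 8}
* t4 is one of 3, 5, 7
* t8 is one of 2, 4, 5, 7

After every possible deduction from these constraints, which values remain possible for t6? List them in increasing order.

The 8 variables draw from only 8 values {1, 2, 3, 4, 5, 6, 7, 8}, so each is used; only t8 can be 2, hence t8 = 2.
The 7 still-open variables draw from only 7 values {1, 3, 4, 5, 6, 7, 8}, so each is used; only t5 can be 4, hence t5 = 4.
The 6 still-open variables draw from only 6 values {1, 3, 5, 6, 7, 8}, so each is used; only t2 can be 6, hence t2 = 6.
The 5 still-open variables draw from only 5 values {1, 3, 5, 7, 8}, so each is used; only t1 can be 1, hence t1 = 1.
The 2 variables t6 and t7 are confined to {5, 8}, which locks those values in; drop them from t4.
No further eliminations apply; t6 can still be any of 5, 8.

5, 8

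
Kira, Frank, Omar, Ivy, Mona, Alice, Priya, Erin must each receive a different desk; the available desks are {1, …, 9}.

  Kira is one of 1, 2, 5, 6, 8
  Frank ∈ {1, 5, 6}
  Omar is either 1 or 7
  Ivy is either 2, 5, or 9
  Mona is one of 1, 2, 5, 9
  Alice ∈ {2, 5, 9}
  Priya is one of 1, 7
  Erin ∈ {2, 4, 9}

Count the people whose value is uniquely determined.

3

The 8 variables together cover exactly {1, 2, 4, 5, 6, 7, 8, 9} — 8 values for 8 variables — and 4 appears only in Erin's list, so Erin = 4.
Among the 7 still-open variables, 8 fits only Kira (and all 7 values in {1, 2, 5, 6, 7, 8, 9} must be used), so Kira = 8.
The 6 still-open variables together cover exactly {1, 2, 5, 6, 7, 9} — 6 values for 6 variables — and 6 appears only in Frank's list, so Frank = 6.
Omar and Priya between them cover only {1, 7} — a naked pair. Remove those values from Mona.
Determined: Kira=8, Frank=6, Erin=4. The other people each still have more than one consistent value. That makes 3.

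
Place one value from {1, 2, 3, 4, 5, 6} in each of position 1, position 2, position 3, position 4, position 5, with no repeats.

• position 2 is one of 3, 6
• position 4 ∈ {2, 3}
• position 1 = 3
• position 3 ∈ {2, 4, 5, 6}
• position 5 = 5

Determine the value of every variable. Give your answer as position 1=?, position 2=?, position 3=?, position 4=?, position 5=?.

position 1 has just one choice, so position 1 = 3. Remove 3 from position 2, position 4.
position 2's domain is down to {6}, so position 2 = 6. Strike 6 from position 3.
That leaves position 4 = 2. Remove 2 from position 3.
That leaves position 5 = 5. Eliminate 5 elsewhere: position 3.
That leaves position 3 = 4.

position 1=3, position 2=6, position 3=4, position 4=2, position 5=5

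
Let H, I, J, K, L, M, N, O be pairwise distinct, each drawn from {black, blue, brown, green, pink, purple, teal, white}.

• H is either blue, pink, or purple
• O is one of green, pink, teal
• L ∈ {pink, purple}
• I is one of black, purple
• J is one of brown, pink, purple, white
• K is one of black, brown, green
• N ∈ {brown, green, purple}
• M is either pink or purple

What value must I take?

black

Among the 8 variables, blue fits only H (and all 8 values in {black, blue, brown, green, pink, purple, teal, white} must be used), so H = blue.
The 7 still-open variables together cover exactly {black, brown, green, pink, purple, teal, white} — 7 values for 7 variables — and teal appears only in O's list, so O = teal.
The 6 still-open variables together cover exactly {black, brown, green, pink, purple, white} — 6 values for 6 variables — and white appears only in J's list, so J = white.
L and M share exactly the 2 values {pink, purple}; by pigeonhole those values go to them, so strike pink, purple from I, N.
So I = black.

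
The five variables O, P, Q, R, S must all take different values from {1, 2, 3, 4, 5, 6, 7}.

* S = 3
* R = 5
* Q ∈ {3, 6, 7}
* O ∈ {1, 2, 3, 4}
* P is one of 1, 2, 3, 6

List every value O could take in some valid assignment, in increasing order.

1, 2, 4

R must be 5 (only option left).
S's domain is down to {3}, so S = 3. Remove 3 from O, P, Q.
No further eliminations apply; O can still be any of 1, 2, 4.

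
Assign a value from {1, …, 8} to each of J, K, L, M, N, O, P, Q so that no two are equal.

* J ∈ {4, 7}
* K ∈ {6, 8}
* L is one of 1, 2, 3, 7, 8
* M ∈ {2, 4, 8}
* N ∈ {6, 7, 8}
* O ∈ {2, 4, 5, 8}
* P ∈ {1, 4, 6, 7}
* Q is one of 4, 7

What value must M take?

2

Among the 8 variables, 3 fits only L (and all 8 values in {1, 2, 3, 4, 5, 6, 7, 8} must be used), so L = 3.
The 7 still-open variables draw from only 7 values {1, 2, 4, 5, 6, 7, 8}, so each is used; only P can be 1, hence P = 1.
The 6 still-open variables draw from only 6 values {2, 4, 5, 6, 7, 8}, so each is used; only O can be 5, hence O = 5.
The 5 still-open variables draw from only 5 values {2, 4, 6, 7, 8}, so each is used; only M can be 2, hence M = 2.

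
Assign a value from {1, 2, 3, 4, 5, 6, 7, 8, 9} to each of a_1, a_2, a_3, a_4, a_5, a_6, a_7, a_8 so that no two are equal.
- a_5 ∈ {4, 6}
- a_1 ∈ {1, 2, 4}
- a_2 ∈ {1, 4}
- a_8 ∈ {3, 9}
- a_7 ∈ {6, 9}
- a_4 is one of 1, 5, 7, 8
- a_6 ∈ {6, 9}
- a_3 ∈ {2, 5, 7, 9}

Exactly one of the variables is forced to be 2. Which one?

a_6 and a_7 share exactly the 2 values {6, 9}; by pigeonhole those values go to them, so strike 6, 9 from a_3, a_5, a_8.
That leaves a_5 = 4. Strike 4 from a_1, a_2.
a_8 must be 3 (only option left).
That leaves a_2 = 1. Strike 1 from a_1, a_4.
So 2 goes to a_1.

a_1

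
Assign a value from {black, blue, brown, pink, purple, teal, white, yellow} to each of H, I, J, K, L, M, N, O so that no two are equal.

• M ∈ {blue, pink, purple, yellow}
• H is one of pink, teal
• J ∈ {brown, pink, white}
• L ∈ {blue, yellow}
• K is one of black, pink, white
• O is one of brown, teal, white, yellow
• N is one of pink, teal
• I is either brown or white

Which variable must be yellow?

The 8 variables draw from only 8 values {black, blue, brown, pink, purple, teal, white, yellow}, so each is used; only K can be black, hence K = black.
The 7 still-open variables draw from only 7 values {blue, brown, pink, purple, teal, white, yellow}, so each is used; only M can be purple, hence M = purple.
The 6 still-open variables together cover exactly {blue, brown, pink, teal, white, yellow} — 6 values for 6 variables — and blue appears only in L's list, so L = blue.
The 5 still-open variables draw from only 5 values {brown, pink, teal, white, yellow}, so each is used; only O can be yellow, hence O = yellow.

O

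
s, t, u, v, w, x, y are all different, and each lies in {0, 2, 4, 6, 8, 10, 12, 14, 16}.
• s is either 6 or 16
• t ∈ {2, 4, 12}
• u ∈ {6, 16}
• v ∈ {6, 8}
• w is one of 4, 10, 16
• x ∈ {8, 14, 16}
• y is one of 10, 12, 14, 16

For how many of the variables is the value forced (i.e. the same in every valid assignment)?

s and u share exactly the 2 values {6, 16}; by pigeonhole those values go to them, so strike 6, 16 from v, w, x, y.
v's domain is down to {8}, so v = 8. Remove 8 from x.
That leaves x = 14. Eliminate 14 elsewhere: y.
Determined: v=8, x=14. The other variables each still have more than one consistent value. That makes 2.

2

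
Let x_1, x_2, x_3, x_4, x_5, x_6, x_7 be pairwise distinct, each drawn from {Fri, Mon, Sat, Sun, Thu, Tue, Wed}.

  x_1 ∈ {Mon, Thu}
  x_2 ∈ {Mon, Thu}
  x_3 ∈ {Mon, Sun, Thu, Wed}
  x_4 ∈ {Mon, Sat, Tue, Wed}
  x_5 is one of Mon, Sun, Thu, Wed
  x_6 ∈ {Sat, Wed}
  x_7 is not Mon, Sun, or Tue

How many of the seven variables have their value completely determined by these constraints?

3

The 7 variables draw from only 7 values {Fri, Mon, Sat, Sun, Thu, Tue, Wed}, so each is used; only x_7 can be Fri, hence x_7 = Fri.
The 6 still-open variables together cover exactly {Mon, Sat, Sun, Thu, Tue, Wed} — 6 values for 6 variables — and Tue appears only in x_4's list, so x_4 = Tue.
The 5 still-open variables together cover exactly {Mon, Sat, Sun, Thu, Wed} — 5 values for 5 variables — and Sat appears only in x_6's list, so x_6 = Sat.
x_1 and x_2 share exactly the 2 values {Mon, Thu}; by pigeonhole those values go to them, so strike Mon, Thu from x_3, x_5.
Determined: x_4=Tue, x_6=Sat, x_7=Fri. The other variables each still have more than one consistent value. That makes 3.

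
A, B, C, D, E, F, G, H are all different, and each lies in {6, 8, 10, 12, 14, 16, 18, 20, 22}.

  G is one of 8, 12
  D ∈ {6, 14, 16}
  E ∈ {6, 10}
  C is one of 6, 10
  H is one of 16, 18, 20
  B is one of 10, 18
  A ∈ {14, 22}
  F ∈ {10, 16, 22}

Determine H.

C and E share exactly the 2 values {6, 10}; by pigeonhole those values go to them, so strike 6, 10 from B, D, F.
B must be 18 (only option left). Remove 18 from H.
A, D, F share exactly the 3 values {14, 16, 22}; by pigeonhole those values go to them, so strike 14, 16, 22 from H.
So H = 20.

20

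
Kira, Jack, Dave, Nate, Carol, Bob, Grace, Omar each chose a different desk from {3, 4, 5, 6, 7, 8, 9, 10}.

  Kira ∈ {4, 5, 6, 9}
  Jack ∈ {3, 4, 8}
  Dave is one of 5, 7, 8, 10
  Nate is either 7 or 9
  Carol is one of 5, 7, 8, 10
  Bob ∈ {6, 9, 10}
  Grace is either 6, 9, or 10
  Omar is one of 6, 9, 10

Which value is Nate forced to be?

7

The 8 variables draw from only 8 values {3, 4, 5, 6, 7, 8, 9, 10}, so each is used; only Jack can be 3, hence Jack = 3.
The 7 still-open variables draw from only 7 values {4, 5, 6, 7, 8, 9, 10}, so each is used; only Kira can be 4, hence Kira = 4.
Bob, Grace, Omar between them cover only {6, 9, 10} — a naked triple. Remove those values from Dave, Nate, Carol.
So Nate = 7.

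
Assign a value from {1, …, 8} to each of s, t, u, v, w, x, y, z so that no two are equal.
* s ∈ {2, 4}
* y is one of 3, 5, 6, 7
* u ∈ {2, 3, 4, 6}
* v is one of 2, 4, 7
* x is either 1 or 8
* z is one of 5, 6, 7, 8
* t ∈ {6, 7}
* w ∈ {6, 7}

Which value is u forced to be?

The 8 variables together cover exactly {1, 2, 3, 4, 5, 6, 7, 8} — 8 values for 8 variables — and 1 appears only in x's list, so x = 1.
Among the 7 still-open variables, 8 fits only z (and all 7 values in {2, 3, 4, 5, 6, 7, 8} must be used), so z = 8.
The 6 still-open variables draw from only 6 values {2, 3, 4, 5, 6, 7}, so each is used; only y can be 5, hence y = 5.
The 5 still-open variables together cover exactly {2, 3, 4, 6, 7} — 5 values for 5 variables — and 3 appears only in u's list, so u = 3.

3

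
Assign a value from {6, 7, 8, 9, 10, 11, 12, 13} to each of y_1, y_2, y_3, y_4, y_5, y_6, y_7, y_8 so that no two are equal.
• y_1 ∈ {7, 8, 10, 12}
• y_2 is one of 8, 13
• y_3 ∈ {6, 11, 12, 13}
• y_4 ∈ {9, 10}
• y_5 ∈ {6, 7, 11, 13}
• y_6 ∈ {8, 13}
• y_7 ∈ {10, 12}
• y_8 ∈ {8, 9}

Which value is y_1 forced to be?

The 2 variables y_2 and y_6 are confined to {8, 13}, which locks those values in; drop them from y_1, y_3, y_5, y_8.
That leaves y_8 = 9. Eliminate 9 elsewhere: y_4.
y_4 must be 10 (only option left). Eliminate 10 elsewhere: y_1, y_7.
That leaves y_7 = 12. Remove 12 from y_1, y_3.
So y_1 = 7.

7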